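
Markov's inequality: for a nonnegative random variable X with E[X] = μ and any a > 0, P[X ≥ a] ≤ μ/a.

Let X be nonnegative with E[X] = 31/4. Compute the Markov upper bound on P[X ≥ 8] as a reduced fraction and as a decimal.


μ = E[X] = 31/4, a = 8.
Markov: P[X ≥ 8] ≤ μ/a = (31/4)/8 = 31/32.
Numerically: ≈ 0.968750.
(Since a = 8 > μ = 7.750000, the bound 31/32 is < 1 and informative.)

P[X ≥ 8] ≤ 31/32 ≈ 0.968750.


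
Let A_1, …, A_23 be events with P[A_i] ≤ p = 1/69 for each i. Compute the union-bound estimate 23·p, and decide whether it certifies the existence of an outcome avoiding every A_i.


Union bound: P[∪_{i=1}^{23} A_i] ≤ Σ_i P[A_i] ≤ 23·p = 23·(1/69) = 1/3.
Numerically: 1/3 ≈ 0.3333.
Is 1/3 < 1? YES.
Since P[∪ A_i] ≤ 1/3 < 1, the complement has P[∩ A_i^c] ≥ 1 − 1/3 = 2/3 > 0, so some outcome avoids every A_i.

23·p = 1/3 ≈ 0.3333; existence CERTIFIED by the union bound.


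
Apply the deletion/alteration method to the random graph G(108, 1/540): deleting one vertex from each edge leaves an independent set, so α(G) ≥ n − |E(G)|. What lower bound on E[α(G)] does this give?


E[|E(G)|] = C(108, 2)·p = 5778 · (1/540) = 107/10.
E[α(G)] ≥ n − E[|E(G)|] = 108 − 107/10 = 973/10.
Numerically: ≈ 97.3000.
(This is only a lower bound; the true E[α(G)] may be larger.)

E[α(G)] ≥ 973/10 ≈ 97.3000.


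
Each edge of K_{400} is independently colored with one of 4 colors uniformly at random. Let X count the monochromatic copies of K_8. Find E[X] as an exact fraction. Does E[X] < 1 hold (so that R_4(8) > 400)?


E[X] = C(400, 8) · 4^{1 − 28} = 15148408086508950 · 4^{−27} = 15148408086508950/18014398509481984.
As a reduced fraction: E[X] = 7574204043254475/9007199254740992 ≈ 0.840906.
Is E[X] < 1? YES.
Since E[X] < 1, there exists a 4-coloring of K_{400} with no monochromatic K_8; hence R_4(8) > 400.

E[X] = 7574204043254475/9007199254740992 ≈ 0.840906; E[X] < 1, so R_4(8) > 400.


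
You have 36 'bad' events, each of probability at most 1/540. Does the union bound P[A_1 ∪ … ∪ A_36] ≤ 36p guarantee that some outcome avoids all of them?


Union bound: P[∪_{i=1}^{36} A_i] ≤ Σ_i P[A_i] ≤ 36·p = 36·(1/540) = 1/15.
Numerically: 1/15 ≈ 0.066667.
Is 1/15 < 1? YES.
Since P[∪ A_i] ≤ 1/15 < 1, the complement has P[∩ A_i^c] ≥ 1 − 1/15 = 14/15 > 0, so some outcome avoids every A_i.

36·p = 1/15 ≈ 0.066667; existence CERTIFIED by the union bound.


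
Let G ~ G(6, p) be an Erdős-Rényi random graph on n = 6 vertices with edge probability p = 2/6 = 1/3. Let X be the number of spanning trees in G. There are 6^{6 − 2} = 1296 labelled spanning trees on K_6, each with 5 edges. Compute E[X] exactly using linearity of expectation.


K_6 has 6^{6 − 2} = 1296 labelled spanning trees.
For each such spanning tree H, let X_H = 1 if all 5 edges of H are present in G. Then P[X_H = 1] = p^{5} = (1/3)^{5} = 1/243.
Summing the indicators: E[X] = Σ_H E[X_H] = 1296 · p^{5} = 1296 · 1/243 = 16/3.
Numerically: E[X] ≈ 5.333.

E[X] = 1296 · (1/3)^{5} = 16/3 ≈ 5.333.


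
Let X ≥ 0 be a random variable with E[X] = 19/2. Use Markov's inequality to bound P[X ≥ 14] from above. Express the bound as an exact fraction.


μ = E[X] = 19/2, a = 14.
Markov: P[X ≥ 14] ≤ μ/a = (19/2)/14 = 19/28.
Numerically: ≈ 0.67857.
(Since a = 14 > μ = 9.50000, the bound 19/28 is < 1 and informative.)

P[X ≥ 14] ≤ 19/28 ≈ 0.67857.


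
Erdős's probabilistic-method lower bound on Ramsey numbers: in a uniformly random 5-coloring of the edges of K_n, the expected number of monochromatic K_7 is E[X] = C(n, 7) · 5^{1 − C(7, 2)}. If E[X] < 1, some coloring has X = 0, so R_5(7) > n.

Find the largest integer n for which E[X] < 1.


We need C(n, 7) · 5^{1 − 21} < 1, i.e. C(n, 7) < 5^{21 − 1} = 95367431640625.
Check values of n near the boundary:
  n = 337: C(337, 7) = 91989916924632; 91989916924632 < 95367431640625? YES
  n = 338: C(338, 7) = 93935323022736; 93935323022736 < 95367431640625? YES
  n = 339: C(339, 7) = 95915887062372; 95915887062372 < 95367431640625? NO
The largest n with C(n, 7) < 95367431640625 is n = 338 (where E[X] = 93935323022736/95367431640625 ≈ 0.9849833). Hence R_5(7) > 338, i.e. R_5(7) ≥ 339.

Largest n = 338; hence R_5(7) > 338.


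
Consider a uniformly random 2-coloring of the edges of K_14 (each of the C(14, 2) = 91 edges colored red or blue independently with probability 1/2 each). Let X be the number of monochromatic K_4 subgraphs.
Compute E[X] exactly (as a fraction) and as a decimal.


Let X = Σ_S X_S over the C(14, 4) = 1001 subsets S of size 4, where X_S = 1 if the K_4 on S is monochromatic.
For a fixed S, the K_4 on S has C(4, 2) = 6 edges. P[all 6 edges red] = (1/2)^6, and likewise for blue, so P[monochromatic] = 2·(1/2)^6 = 2^{1 − 6} = 1/32.
By linearity of expectation: E[X] = C(14, 4) · 2^{1 − 6} = 1001 · 1/32 = 1001/32.
Numerically: E[X] ≈ 31.28125.

E[X] = C(14,4)·2^(1−C(4,2)) = 1001/32 ≈ 31.28125.


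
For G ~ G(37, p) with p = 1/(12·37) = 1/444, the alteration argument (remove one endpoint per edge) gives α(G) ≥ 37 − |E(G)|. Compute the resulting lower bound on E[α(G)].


E[|E(G)|] = C(37, 2)·p = 666 · (1/444) = 3/2.
E[α(G)] ≥ n − E[|E(G)|] = 37 − 3/2 = 71/2.
Numerically: ≈ 35.50000.
(This is only a lower bound; the true E[α(G)] may be larger.)

E[α(G)] ≥ 71/2 ≈ 35.50000.


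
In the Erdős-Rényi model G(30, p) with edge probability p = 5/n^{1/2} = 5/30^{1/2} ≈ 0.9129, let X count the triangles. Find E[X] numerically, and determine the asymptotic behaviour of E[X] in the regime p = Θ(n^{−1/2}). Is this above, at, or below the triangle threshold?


Number of potential triangles: C(30, 3) = 4060.
Each occurs with probability p³ ≈ (0.9129)³ ≈ 7.607258e-01.
By linearity: E[X] = C(30, 3)·p³ ≈ 4060 · 7.607258e-01 ≈ 3088.5466.
Since α = 1/2 < 1, p = c/n^{1/2} ≫ 1/n is above the triangle threshold p ~ 1/n. Asymptotically E[X] ~ (c³/6)·n^{3(1−α)} = (5³/6)·n^{1.5} → ∞; triangles are abundant w.h.p.

E[X] ≈ 3088.5466; in regime p = Θ(1/n^{1/2}) E[X] diverges (above the triangle threshold p ~ 1/n).


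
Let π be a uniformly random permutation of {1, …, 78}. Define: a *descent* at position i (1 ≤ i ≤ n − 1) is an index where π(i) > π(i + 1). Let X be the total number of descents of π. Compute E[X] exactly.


Write X = Σ X_I over i = 1, …, 77, with X_I the indicator of one descent.
There are 77 indicators.
For each fixed i, the pair (π(i), π(i+1)) is a uniformly random ordered pair of distinct values from {1, …, 78}; by symmetry P[π(i) > π(i+1)] = 1/2.
By linearity: E[X] = 77 · (1/2) = (78 − 1) · (1/2) = 77/2 ≈ 38.500000.

E[X] = 77/2 = 38.500000.


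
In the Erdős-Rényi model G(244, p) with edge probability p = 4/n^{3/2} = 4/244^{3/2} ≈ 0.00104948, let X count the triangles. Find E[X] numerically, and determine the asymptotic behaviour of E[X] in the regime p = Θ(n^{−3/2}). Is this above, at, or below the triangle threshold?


Number of potential triangles: C(244, 3) = 2391444.
Each occurs with probability p³ ≈ (0.00104948)³ ≈ 1.15591462e-09.
By linearity: E[X] = C(244, 3)·p³ ≈ 2391444 · 1.15591462e-09 ≈ 0.002764.
Since α = 3/2 > 1, p = c/n^{3/2} = o(1/n) is below the triangle threshold p ~ 1/n. Asymptotically E[X] ~ (c³/6)·n^{3(1−α)} = (4³/6)·n^{-1.5} → 0, so by Markov's inequality G has no triangles w.h.p.

E[X] ≈ 0.002764; in regime p = Θ(1/n^{3/2}) E[X] tends to 0 (below the triangle threshold p ~ 1/n).


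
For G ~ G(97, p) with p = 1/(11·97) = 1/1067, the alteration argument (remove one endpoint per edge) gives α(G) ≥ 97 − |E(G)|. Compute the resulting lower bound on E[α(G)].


E[|E(G)|] = C(97, 2)·p = 4656 · (1/1067) = 48/11.
E[α(G)] ≥ n − E[|E(G)|] = 97 − 48/11 = 1019/11.
Numerically: ≈ 92.636.
(This is only a lower bound; the true E[α(G)] may be larger.)

E[α(G)] ≥ 1019/11 ≈ 92.636.


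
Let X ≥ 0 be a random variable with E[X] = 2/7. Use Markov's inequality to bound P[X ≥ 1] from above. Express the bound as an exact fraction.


μ = E[X] = 2/7, a = 1.
Markov: P[X ≥ 1] ≤ μ/a = (2/7)/1 = 2/7.
Numerically: ≈ 0.28571.
(Since a = 1 > μ = 0.28571, the bound 2/7 is < 1 and informative.)

P[X ≥ 1] ≤ 2/7 ≈ 0.28571.


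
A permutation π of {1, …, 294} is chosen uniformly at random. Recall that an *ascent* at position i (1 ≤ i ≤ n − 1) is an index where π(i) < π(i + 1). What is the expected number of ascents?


Write X = Σ X_I over i = 1, …, 293, with X_I the indicator of one ascent.
There are 293 indicators.
For each fixed i, the pair (π(i), π(i+1)) is a uniformly random ordered pair of distinct values from {1, …, 294}; by symmetry P[π(i) < π(i+1)] = 1/2.
By linearity: E[X] = 293 · (1/2) = (294 − 1) · (1/2) = 293/2 ≈ 146.500.

E[X] = 293/2 = 146.500.


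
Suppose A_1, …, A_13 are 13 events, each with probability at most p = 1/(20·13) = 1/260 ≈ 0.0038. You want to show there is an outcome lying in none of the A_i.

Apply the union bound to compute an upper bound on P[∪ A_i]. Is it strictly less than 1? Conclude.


Union bound: P[∪_{i=1}^{13} A_i] ≤ Σ_i P[A_i] ≤ 13·p = 13·(1/260) = 1/20.
Numerically: 1/20 ≈ 0.0500.
Is 1/20 < 1? YES.
Since P[∪ A_i] ≤ 1/20 < 1, the complement has P[∩ A_i^c] ≥ 1 − 1/20 = 19/20 > 0, so some outcome avoids every A_i.

13·p = 1/20 ≈ 0.0500; existence CERTIFIED by the union bound.


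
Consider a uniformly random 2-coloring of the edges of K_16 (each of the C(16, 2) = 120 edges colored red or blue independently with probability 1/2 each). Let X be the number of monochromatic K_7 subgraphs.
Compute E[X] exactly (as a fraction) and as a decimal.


Let X = Σ_S X_S over the C(16, 7) = 11440 subsets S of size 7, where X_S = 1 if the K_7 on S is monochromatic.
For a fixed S, the K_7 on S has C(7, 2) = 21 edges. P[all 21 edges red] = (1/2)^21, and likewise for blue, so P[monochromatic] = 2·(1/2)^21 = 2^{1 − 21} = 1/1048576.
By linearity: E[X] = C(16, 7) · 2^{1 − 21} = 11440 · 1/1048576 = 715/65536.
Numerically: E[X] ≈ 0.01091.

E[X] = C(16,7)·2^(1−C(7,2)) = 715/65536 ≈ 0.01091.


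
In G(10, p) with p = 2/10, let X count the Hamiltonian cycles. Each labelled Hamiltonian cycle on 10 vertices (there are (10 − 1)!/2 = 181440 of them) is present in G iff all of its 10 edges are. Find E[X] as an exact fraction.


K_10 has (10 − 1)!/2 = 181440 labelled Hamiltonian cycles.
For each such Hamiltonian cycle H, let X_H = 1 if all 10 edges of H are present in G. Then P[X_H = 1] = p^{10} = (1/5)^{10} = 1/9765625.
Summing the indicators: E[X] = Σ_H E[X_H] = 181440 · p^{10} = 181440 · 1/9765625 = 36288/1953125.
Numerically: E[X] ≈ 0.01858.

E[X] = 181440 · (1/5)^{10} = 36288/1953125 ≈ 0.01858.


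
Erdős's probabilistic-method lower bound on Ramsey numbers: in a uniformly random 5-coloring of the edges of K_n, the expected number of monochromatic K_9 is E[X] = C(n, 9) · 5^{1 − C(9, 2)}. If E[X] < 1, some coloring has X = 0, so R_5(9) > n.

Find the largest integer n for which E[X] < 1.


We need C(n, 9) · 5^{1 − 36} < 1, i.e. C(n, 9) < 5^{36 − 1} = 2910383045673370361328125.
Check values of n near the boundary:
  n = 2167: C(2167, 9) = 2855899084841489792706810; 2855899084841489792706810 < 2910383045673370361328125? YES
  n = 2168: C(2168, 9) = 2867804175977929537095120; 2867804175977929537095120 < 2910383045673370361328125? YES
  n = 2169: C(2169, 9) = 2879753360044504243499683; 2879753360044504243499683 < 2910383045673370361328125? YES
  n = 2170: C(2170, 9) = 2891746779868845075610510; 2891746779868845075610510 < 2910383045673370361328125? YES
  n = 2171: C(2171, 9) = 2903784578674959601827205; 2903784578674959601827205 < 2910383045673370361328125? YES
  n = 2172: C(2172, 9) = 2915866900084148060642020; 2915866900084148060642020 < 2910383045673370361328125? NO
  n = 2173: C(2173, 9) = 2927993888115921319674265; 2927993888115921319674265 < 2910383045673370361328125? NO
  n = 2174: C(2174, 9) = 2940165687188920530702934; 2940165687188920530702934 < 2910383045673370361328125? NO
The largest n with C(n, 9) < 2910383045673370361328125 is n = 2171 (where E[X] = 580756915734991920365441/582076609134674072265625 ≈ 0.997733). Hence R_5(9) > 2171, i.e. R_5(9) ≥ 2172.

Largest n = 2171; hence R_5(9) > 2171.


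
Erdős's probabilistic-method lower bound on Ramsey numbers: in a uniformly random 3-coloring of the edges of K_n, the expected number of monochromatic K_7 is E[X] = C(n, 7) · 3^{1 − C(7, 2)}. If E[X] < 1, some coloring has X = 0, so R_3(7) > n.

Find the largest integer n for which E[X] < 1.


We need C(n, 7) · 3^{1 − 21} < 1, i.e. C(n, 7) < 3^{21 − 1} = 3486784401.
Check values of n near the boundary:
  n = 78: C(78, 7) = 2641902120; 2641902120 < 3486784401? YES
  n = 79: C(79, 7) = 2898753715; 2898753715 < 3486784401? YES
  n = 80: C(80, 7) = 3176716400; 3176716400 < 3486784401? YES
  n = 81: C(81, 7) = 3477216600; 3477216600 < 3486784401? YES
  n = 82: C(82, 7) = 3801756816; 3801756816 < 3486784401? NO
  n = 83: C(83, 7) = 4151918628; 4151918628 < 3486784401? NO
  n = 84: C(84, 7) = 4529365776; 4529365776 < 3486784401? NO
The largest n with C(n, 7) < 3486784401 is n = 81 (where E[X] = 42928600/43046721 ≈ 0.997256). Hence R_3(7) > 81, i.e. R_3(7) ≥ 82.

Largest n = 81; hence R_3(7) > 81.


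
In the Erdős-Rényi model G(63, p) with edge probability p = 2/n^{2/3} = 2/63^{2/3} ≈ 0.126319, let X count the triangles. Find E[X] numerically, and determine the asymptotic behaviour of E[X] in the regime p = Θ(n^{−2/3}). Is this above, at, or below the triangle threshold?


Number of potential triangles: C(63, 3) = 39711.
Each occurs with probability p³ ≈ (0.126319)³ ≈ 2.01562106e-03.
By linearity: E[X] = C(63, 3)·p³ ≈ 39711 · 2.01562106e-03 ≈ 80.042328.
Since α = 2/3 < 1, p = c/n^{2/3} ≫ 1/n is above the triangle threshold p ~ 1/n. Asymptotically E[X] ~ (c³/6)·n^{3(1−α)} = (2³/6)·n^{1} → ∞; triangles are abundant w.h.p.

E[X] ≈ 80.042328; in regime p = Θ(1/n^{2/3}) E[X] diverges (above the triangle threshold p ~ 1/n).


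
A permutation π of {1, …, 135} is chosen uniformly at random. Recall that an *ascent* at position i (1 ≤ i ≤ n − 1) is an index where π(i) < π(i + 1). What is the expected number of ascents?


Write X = Σ X_I over i = 1, …, 134, with X_I the indicator of one ascent.
There are 134 indicators.
For each fixed i, the pair (π(i), π(i+1)) is a uniformly random ordered pair of distinct values from {1, …, 135}; by symmetry P[π(i) < π(i+1)] = 1/2.
By linearity: E[X] = 134 · (1/2) = (135 − 1) · (1/2) = 67 ≈ 67.000000.

E[X] = 67 = 67.000000.


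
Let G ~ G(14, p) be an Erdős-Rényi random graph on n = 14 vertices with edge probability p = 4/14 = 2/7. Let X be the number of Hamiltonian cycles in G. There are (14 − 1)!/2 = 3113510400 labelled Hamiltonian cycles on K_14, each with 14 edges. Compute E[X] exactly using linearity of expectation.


K_14 has (14 − 1)!/2 = 3113510400 labelled Hamiltonian cycles.
For each such Hamiltonian cycle H, let X_H = 1 if all 14 edges of H are present in G. Then P[X_H = 1] = p^{14} = (2/7)^{14} = 16384/678223072849.
By linearity of expectation: E[X] = Σ_H E[X_H] = 3113510400 · p^{14} = 3113510400 · 16384/678223072849 = 7287393484800/96889010407.
Numerically: E[X] ≈ 75.2.

E[X] = 3113510400 · (2/7)^{14} = 7287393484800/96889010407 ≈ 75.2.


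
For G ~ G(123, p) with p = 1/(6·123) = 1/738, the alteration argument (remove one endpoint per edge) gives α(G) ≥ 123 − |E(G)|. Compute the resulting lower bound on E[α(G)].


E[|E(G)|] = C(123, 2)·p = 7503 · (1/738) = 61/6.
E[α(G)] ≥ n − E[|E(G)|] = 123 − 61/6 = 677/6.
Numerically: ≈ 112.833333.
(This is only a lower bound; the true E[α(G)] may be larger.)

E[α(G)] ≥ 677/6 ≈ 112.833333.


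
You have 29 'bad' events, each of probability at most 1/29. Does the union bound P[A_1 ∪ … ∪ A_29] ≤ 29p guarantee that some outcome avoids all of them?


Union bound: P[∪_{i=1}^{29} A_i] ≤ Σ_i P[A_i] ≤ 29·p = 29·(1/29) = 1.
Numerically: 1 ≈ 1.0000.
Is 1 < 1? NO.
Since the bound 1 is ≥ 1, the union bound is uninformative here; it does NOT by itself certify existence.

29·p = 1 ≈ 1.0000; existence NOT certified by the union bound.


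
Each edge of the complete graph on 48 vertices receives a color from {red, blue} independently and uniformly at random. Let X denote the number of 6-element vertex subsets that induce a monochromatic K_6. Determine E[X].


Let X = Σ_S X_S over the C(48, 6) = 12271512 subsets S of size 6, where X_S = 1 if the K_6 on S is monochromatic.
For a fixed S, the K_6 on S has C(6, 2) = 15 edges. P[all 15 edges red] = (1/2)^15, and likewise for blue, so P[monochromatic] = 2·(1/2)^15 = 2^{1 − 15} = 1/16384.
Summing: E[X] = C(48, 6) · 2^{1 − 15} = 12271512 · 1/16384 = 1533939/2048.
Numerically: E[X] ≈ 748.99365.

E[X] = C(48,6)·2^(1−C(6,2)) = 1533939/2048 ≈ 748.99365.


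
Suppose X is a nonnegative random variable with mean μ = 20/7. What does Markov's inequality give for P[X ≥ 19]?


μ = E[X] = 20/7, a = 19.
Markov: P[X ≥ 19] ≤ μ/a = (20/7)/19 = 20/133.
Numerically: ≈ 0.150.
(Since a = 19 > μ = 2.857, the bound 20/133 is < 1 and informative.)

P[X ≥ 19] ≤ 20/133 ≈ 0.150.


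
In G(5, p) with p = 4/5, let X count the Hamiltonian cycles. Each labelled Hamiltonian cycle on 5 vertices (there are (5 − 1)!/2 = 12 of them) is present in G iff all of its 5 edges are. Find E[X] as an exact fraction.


K_5 has (5 − 1)!/2 = 12 labelled Hamiltonian cycles.
For each such Hamiltonian cycle H, let X_H = 1 if all 5 edges of H are present in G. Then P[X_H = 1] = p^{5} = (4/5)^{5} = 1024/3125.
Summing the indicators: E[X] = Σ_H E[X_H] = 12 · p^{5} = 12 · 1024/3125 = 12288/3125.
Numerically: E[X] ≈ 3.932.

E[X] = 12 · (4/5)^{5} = 12288/3125 ≈ 3.932.


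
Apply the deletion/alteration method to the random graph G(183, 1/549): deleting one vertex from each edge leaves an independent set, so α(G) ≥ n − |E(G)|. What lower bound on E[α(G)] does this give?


E[|E(G)|] = C(183, 2)·p = 16653 · (1/549) = 91/3.
E[α(G)] ≥ n − E[|E(G)|] = 183 − 91/3 = 458/3.
Numerically: ≈ 152.6667.
(This is only a lower bound; the true E[α(G)] may be larger.)

E[α(G)] ≥ 458/3 ≈ 152.6667.


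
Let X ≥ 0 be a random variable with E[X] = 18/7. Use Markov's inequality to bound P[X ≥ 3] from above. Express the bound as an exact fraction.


μ = E[X] = 18/7, a = 3.
Markov: P[X ≥ 3] ≤ μ/a = (18/7)/3 = 6/7.
Numerically: ≈ 0.8571.
(Since a = 3 > μ = 2.5714, the bound 6/7 is < 1 and informative.)

P[X ≥ 3] ≤ 6/7 ≈ 0.8571.


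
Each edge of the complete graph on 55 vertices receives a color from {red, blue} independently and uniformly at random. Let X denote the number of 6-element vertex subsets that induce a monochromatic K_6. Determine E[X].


Let X = Σ_S X_S over the C(55, 6) = 28989675 subsets S of size 6, where X_S = 1 if the K_6 on S is monochromatic.
For a fixed S, the K_6 on S has C(6, 2) = 15 edges. P[all 15 edges red] = (1/2)^15, and likewise for blue, so P[monochromatic] = 2·(1/2)^15 = 2^{1 − 15} = 1/16384.
By linearity: E[X] = C(55, 6) · 2^{1 − 15} = 28989675 · 1/16384 = 28989675/16384.
Numerically: E[X] ≈ 1769.38934.

E[X] = C(55,6)·2^(1−C(6,2)) = 28989675/16384 ≈ 1769.38934.


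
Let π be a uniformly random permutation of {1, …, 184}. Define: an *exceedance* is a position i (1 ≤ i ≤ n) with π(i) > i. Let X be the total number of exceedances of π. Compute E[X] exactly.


Write X = Σ_{i=1}^{184} X_i, where X_i = 1_{π(i) > i}.
For each fixed i, π(i) is uniform over {1, …, 184} (marginal of a uniform permutation), so P[π(i) > i] = (n − i)/n. Summing: Σ_{i=1}^{184} (n − i)/n = (0 + 1 + … + 183)/184 = 184(184 − 1)/(2·184) = (184 − 1)/2.
Hence E[X] = Σ_{i=1}^{184} (184 − i)/184 = 183/2 ≈ 91.5000.

E[X] = 183/2 = 91.5000.


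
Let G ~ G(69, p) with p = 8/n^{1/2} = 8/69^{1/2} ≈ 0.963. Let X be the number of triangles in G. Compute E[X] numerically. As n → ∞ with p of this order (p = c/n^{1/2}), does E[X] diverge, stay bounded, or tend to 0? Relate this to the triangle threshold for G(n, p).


Number of potential triangles: C(69, 3) = 52394.
Each occurs with probability p³ ≈ (0.963)³ ≈ 8.93298e-01.
By linearity: E[X] = C(69, 3)·p³ ≈ 52394 · 8.93298e-01 ≈ 46803.451.
Since α = 1/2 < 1, p = c/n^{1/2} ≫ 1/n is above the triangle threshold p ~ 1/n. Asymptotically E[X] ~ (c³/6)·n^{3(1−α)} = (8³/6)·n^{1.5} → ∞; triangles are abundant w.h.p.

E[X] ≈ 46803.451; in regime p = Θ(1/n^{1/2}) E[X] diverges (above the triangle threshold p ~ 1/n).


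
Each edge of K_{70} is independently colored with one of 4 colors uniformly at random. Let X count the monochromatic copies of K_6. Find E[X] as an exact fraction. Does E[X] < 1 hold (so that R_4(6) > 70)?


E[X] = C(70, 6) · 4^{1 − 15} = 131115985 · 4^{−14} = 131115985/268435456.
As a reduced fraction: E[X] = 131115985/268435456 ≈ 0.4884451.
Is E[X] < 1? YES.
Since E[X] < 1, there exists a 4-coloring of K_{70} with no monochromatic K_6; hence R_4(6) > 70.

E[X] = 131115985/268435456 ≈ 0.4884451; E[X] < 1, so R_4(6) > 70.


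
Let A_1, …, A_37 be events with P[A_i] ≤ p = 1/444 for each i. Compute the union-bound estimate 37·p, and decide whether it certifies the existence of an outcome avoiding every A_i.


Union bound: P[∪_{i=1}^{37} A_i] ≤ Σ_i P[A_i] ≤ 37·p = 37·(1/444) = 1/12.
Numerically: 1/12 ≈ 0.083.
Is 1/12 < 1? YES.
Since P[∪ A_i] ≤ 1/12 < 1, the complement has P[∩ A_i^c] ≥ 1 − 1/12 = 11/12 > 0, so some outcome avoids every A_i.

37·p = 1/12 ≈ 0.083; existence CERTIFIED by the union bound.


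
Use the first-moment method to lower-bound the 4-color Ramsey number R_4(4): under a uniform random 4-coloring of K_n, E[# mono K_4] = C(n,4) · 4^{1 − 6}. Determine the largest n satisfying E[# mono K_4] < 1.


We need C(n, 4) · 4^{1 − 6} < 1, i.e. C(n, 4) < 4^{6 − 1} = 1024.
Check values of n near the boundary:
  n = 10: C(10, 4) = 210; 210 < 1024? YES
  n = 11: C(11, 4) = 330; 330 < 1024? YES
  n = 12: C(12, 4) = 495; 495 < 1024? YES
  n = 13: C(13, 4) = 715; 715 < 1024? YES
  n = 14: C(14, 4) = 1001; 1001 < 1024? YES
  n = 15: C(15, 4) = 1365; 1365 < 1024? NO
  n = 16: C(16, 4) = 1820; 1820 < 1024? NO
  n = 17: C(17, 4) = 2380; 2380 < 1024? NO
The largest n with C(n, 4) < 1024 is n = 14 (where E[X] = 1001/1024 ≈ 0.9775391). Hence R_4(4) > 14, i.e. R_4(4) ≥ 15.

Largest n = 14; hence R_4(4) > 14.


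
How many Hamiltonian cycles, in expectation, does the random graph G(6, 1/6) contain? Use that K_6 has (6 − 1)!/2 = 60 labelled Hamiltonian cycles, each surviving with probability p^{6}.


K_6 has (6 − 1)!/2 = 60 labelled Hamiltonian cycles.
For each such Hamiltonian cycle H, let X_H = 1 if all 6 edges of H are present in G. Then P[X_H = 1] = p^{6} = (1/6)^{6} = 1/46656.
Summing the indicators: E[X] = Σ_H E[X_H] = 60 · p^{6} = 60 · 1/46656 = 5/3888.
Numerically: E[X] ≈ 0.001286.

E[X] = 60 · (1/6)^{6} = 5/3888 ≈ 0.001286.


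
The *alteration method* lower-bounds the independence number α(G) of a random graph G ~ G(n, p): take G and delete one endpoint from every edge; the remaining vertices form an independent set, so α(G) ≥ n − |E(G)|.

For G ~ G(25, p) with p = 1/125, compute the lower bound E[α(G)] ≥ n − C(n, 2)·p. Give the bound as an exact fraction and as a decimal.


E[|E(G)|] = C(25, 2)·p = 300 · (1/125) = 12/5.
E[α(G)] ≥ n − E[|E(G)|] = 25 − 12/5 = 113/5.
Numerically: ≈ 22.60000.
(This is only a lower bound; the true E[α(G)] may be larger.)

E[α(G)] ≥ 113/5 ≈ 22.60000.


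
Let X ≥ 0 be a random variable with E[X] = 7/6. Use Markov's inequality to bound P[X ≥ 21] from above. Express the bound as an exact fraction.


μ = E[X] = 7/6, a = 21.
Markov: P[X ≥ 21] ≤ μ/a = (7/6)/21 = 1/18.
Numerically: ≈ 0.05556.
(Since a = 21 > μ = 1.16667, the bound 1/18 is < 1 and informative.)

P[X ≥ 21] ≤ 1/18 ≈ 0.05556.


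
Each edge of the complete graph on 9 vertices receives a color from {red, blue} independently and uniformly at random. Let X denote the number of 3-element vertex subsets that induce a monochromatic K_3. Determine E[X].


Let X = Σ_S X_S over the C(9, 3) = 84 subsets S of size 3, where X_S = 1 if the K_3 on S is monochromatic.
For a fixed S, the K_3 on S has C(3, 2) = 3 edges. P[all 3 edges red] = (1/2)^3, and likewise for blue, so P[monochromatic] = 2·(1/2)^3 = 2^{1 − 3} = 1/4.
Summing: E[X] = C(9, 3) · 2^{1 − 3} = 84 · 1/4 = 21.
Numerically: E[X] ≈ 21.0000.

E[X] = C(9,3)·2^(1−C(3,2)) = 21 ≈ 21.0000.


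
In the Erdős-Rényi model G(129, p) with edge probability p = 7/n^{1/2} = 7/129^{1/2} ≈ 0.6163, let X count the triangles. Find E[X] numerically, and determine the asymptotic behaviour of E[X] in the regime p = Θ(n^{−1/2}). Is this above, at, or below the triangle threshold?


Number of potential triangles: C(129, 3) = 349504.
Each occurs with probability p³ ≈ (0.6163)³ ≈ 2.341044e-01.
By linearity: E[X] = C(129, 3)·p³ ≈ 349504 · 2.341044e-01 ≈ 81820.4201.
Since α = 1/2 < 1, p = c/n^{1/2} ≫ 1/n is above the triangle threshold p ~ 1/n. Asymptotically E[X] ~ (c³/6)·n^{3(1−α)} = (7³/6)·n^{1.5} → ∞; triangles are abundant w.h.p.

E[X] ≈ 81820.4201; in regime p = Θ(1/n^{1/2}) E[X] diverges (above the triangle threshold p ~ 1/n).


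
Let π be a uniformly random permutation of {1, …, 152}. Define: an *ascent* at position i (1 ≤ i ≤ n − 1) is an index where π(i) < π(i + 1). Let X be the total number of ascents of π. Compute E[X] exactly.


Write X = Σ X_I over i = 1, …, 151, with X_I the indicator of one ascent.
There are 151 indicators.
For each fixed i, the pair (π(i), π(i+1)) is a uniformly random ordered pair of distinct values from {1, …, 152}; by symmetry P[π(i) < π(i+1)] = 1/2.
By linearity: E[X] = 151 · (1/2) = (152 − 1) · (1/2) = 151/2 ≈ 75.50000.

E[X] = 151/2 = 75.50000.


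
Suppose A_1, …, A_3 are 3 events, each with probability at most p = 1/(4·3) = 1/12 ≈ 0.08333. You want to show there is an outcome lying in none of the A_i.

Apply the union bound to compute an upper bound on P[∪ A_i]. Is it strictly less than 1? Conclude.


Union bound: P[∪_{i=1}^{3} A_i] ≤ Σ_i P[A_i] ≤ 3·p = 3·(1/12) = 1/4.
Numerically: 1/4 ≈ 0.25000.
Is 1/4 < 1? YES.
Since P[∪ A_i] ≤ 1/4 < 1, the complement has P[∩ A_i^c] ≥ 1 − 1/4 = 3/4 > 0, so some outcome avoids every A_i.

3·p = 1/4 ≈ 0.25000; existence CERTIFIED by the union bound.


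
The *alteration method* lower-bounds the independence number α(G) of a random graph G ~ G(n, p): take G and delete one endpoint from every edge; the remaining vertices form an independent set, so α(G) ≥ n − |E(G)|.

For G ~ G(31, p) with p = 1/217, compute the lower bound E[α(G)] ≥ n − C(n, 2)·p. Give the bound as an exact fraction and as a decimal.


E[|E(G)|] = C(31, 2)·p = 465 · (1/217) = 15/7.
E[α(G)] ≥ n − E[|E(G)|] = 31 − 15/7 = 202/7.
Numerically: ≈ 28.85714.
(This is only a lower bound; the true E[α(G)] may be larger.)

E[α(G)] ≥ 202/7 ≈ 28.85714.


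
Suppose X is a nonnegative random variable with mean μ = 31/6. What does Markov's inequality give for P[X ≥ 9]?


μ = E[X] = 31/6, a = 9.
Markov: P[X ≥ 9] ≤ μ/a = (31/6)/9 = 31/54.
Numerically: ≈ 0.57407.
(Since a = 9 > μ = 5.16667, the bound 31/54 is < 1 and informative.)

P[X ≥ 9] ≤ 31/54 ≈ 0.57407.


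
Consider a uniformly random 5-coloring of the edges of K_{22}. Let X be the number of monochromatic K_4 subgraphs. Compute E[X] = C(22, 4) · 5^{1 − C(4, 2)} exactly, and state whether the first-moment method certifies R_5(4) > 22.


E[X] = C(22, 4) · 5^{1 − 6} = 7315 · 5^{−5} = 7315/3125.
As a reduced fraction: E[X] = 1463/625 ≈ 2.34080.
Is E[X] < 1? NO.
Since E[X] ≥ 1, the first-moment bound is inconclusive at n = 22; it does NOT by itself certify R_5(4) > 22.

E[X] = 1463/625 ≈ 2.34080; E[X] ≥ 1; first-moment method inconclusive here.


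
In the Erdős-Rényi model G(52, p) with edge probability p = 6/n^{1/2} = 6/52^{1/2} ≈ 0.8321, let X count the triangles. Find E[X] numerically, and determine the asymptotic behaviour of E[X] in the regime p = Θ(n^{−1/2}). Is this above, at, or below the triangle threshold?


Number of potential triangles: C(52, 3) = 22100.
Each occurs with probability p³ ≈ (0.8321)³ ≈ 5.760348e-01.
By linearity: E[X] = C(52, 3)·p³ ≈ 22100 · 5.760348e-01 ≈ 12730.3695.
Since α = 1/2 < 1, p = c/n^{1/2} ≫ 1/n is above the triangle threshold p ~ 1/n. Asymptotically E[X] ~ (c³/6)·n^{3(1−α)} = (6³/6)·n^{1.5} → ∞; triangles are abundant w.h.p.

E[X] ≈ 12730.3695; in regime p = Θ(1/n^{1/2}) E[X] diverges (above the triangle threshold p ~ 1/n).


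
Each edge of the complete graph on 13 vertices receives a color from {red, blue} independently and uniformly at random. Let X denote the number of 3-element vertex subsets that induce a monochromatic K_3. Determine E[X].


Let X = Σ_S X_S over the C(13, 3) = 286 subsets S of size 3, where X_S = 1 if the K_3 on S is monochromatic.
For a fixed S, the K_3 on S has C(3, 2) = 3 edges. P[all 3 edges red] = (1/2)^3, and likewise for blue, so P[monochromatic] = 2·(1/2)^3 = 2^{1 − 3} = 1/4.
By linearity of expectation: E[X] = C(13, 3) · 2^{1 − 3} = 286 · 1/4 = 143/2.
Numerically: E[X] ≈ 71.50000.

E[X] = C(13,3)·2^(1−C(3,2)) = 143/2 ≈ 71.50000.


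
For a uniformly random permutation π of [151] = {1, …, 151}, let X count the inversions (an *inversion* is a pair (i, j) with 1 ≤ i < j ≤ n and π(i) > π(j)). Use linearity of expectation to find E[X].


Write X = Σ X_I over the C(151, 2) = 11325 pairs i < j, with X_I the indicator of one inversion.
There are 11325 indicators.
For each fixed pair i < j, the values π(i) and π(j) are two distinct elements of {1, …, 151} in uniformly random order; by symmetry P[π(i) > π(j)] = 1/2.
By linearity: E[X] = 11325 · (1/2) = C(151, 2) · (1/2) = 11325/2 = 11325/2 ≈ 5662.500.

E[X] = 11325/2 = 5662.500.


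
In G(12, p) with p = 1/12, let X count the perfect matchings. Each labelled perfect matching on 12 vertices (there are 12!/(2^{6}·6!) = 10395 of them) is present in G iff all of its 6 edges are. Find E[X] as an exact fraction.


K_12 has 12!/(2^{6}·6!) = 10395 labelled perfect matchings.
For each such perfect matching H, let X_H = 1 if all 6 edges of H are present in G. Then P[X_H = 1] = p^{6} = (1/12)^{6} = 1/2985984.
By linearity of expectation: E[X] = Σ_H E[X_H] = 10395 · p^{6} = 10395 · 1/2985984 = 385/110592.
Numerically: E[X] ≈ 0.00348126.

E[X] = 10395 · (1/12)^{6} = 385/110592 ≈ 0.00348126.


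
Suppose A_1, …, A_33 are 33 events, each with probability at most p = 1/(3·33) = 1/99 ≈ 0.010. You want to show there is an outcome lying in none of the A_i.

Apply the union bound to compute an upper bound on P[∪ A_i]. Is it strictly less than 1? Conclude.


Union bound: P[∪_{i=1}^{33} A_i] ≤ Σ_i P[A_i] ≤ 33·p = 33·(1/99) = 1/3.
Numerically: 1/3 ≈ 0.333.
Is 1/3 < 1? YES.
Since P[∪ A_i] ≤ 1/3 < 1, the complement has P[∩ A_i^c] ≥ 1 − 1/3 = 2/3 > 0, so some outcome avoids every A_i.

33·p = 1/3 ≈ 0.333; existence CERTIFIED by the union bound.


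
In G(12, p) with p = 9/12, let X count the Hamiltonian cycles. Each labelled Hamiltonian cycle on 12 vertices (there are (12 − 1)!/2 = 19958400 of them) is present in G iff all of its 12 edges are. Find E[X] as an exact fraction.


K_12 has (12 − 1)!/2 = 19958400 labelled Hamiltonian cycles.
For each such Hamiltonian cycle H, let X_H = 1 if all 12 edges of H are present in G. Then P[X_H = 1] = p^{12} = (3/4)^{12} = 531441/16777216.
By linearity: E[X] = Σ_H E[X_H] = 19958400 · p^{12} = 19958400 · 531441/16777216 = 82864937925/131072.
Numerically: E[X] ≈ 632209.

E[X] = 19958400 · (3/4)^{12} = 82864937925/131072 ≈ 632209.


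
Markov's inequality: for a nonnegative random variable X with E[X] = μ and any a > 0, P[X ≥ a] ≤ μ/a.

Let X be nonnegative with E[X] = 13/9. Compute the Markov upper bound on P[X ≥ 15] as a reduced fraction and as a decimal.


μ = E[X] = 13/9, a = 15.
Markov: P[X ≥ 15] ≤ μ/a = (13/9)/15 = 13/135.
Numerically: ≈ 0.0963.
(Since a = 15 > μ = 1.4444, the bound 13/135 is < 1 and informative.)

P[X ≥ 15] ≤ 13/135 ≈ 0.0963.


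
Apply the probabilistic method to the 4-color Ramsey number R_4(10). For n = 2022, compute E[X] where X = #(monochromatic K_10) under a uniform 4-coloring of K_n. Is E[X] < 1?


E[X] = C(2022, 10) · 4^{1 − 45} = 307870445231474093395937796 · 4^{−44} = 307870445231474093395937796/309485009821345068724781056.
As a reduced fraction: E[X] = 76967611307868523348984449/77371252455336267181195264 ≈ 0.994783.
Is E[X] < 1? YES.
Since E[X] < 1, there exists a 4-coloring of K_{2022} with no monochromatic K_10; hence R_4(10) > 2022.

E[X] = 76967611307868523348984449/77371252455336267181195264 ≈ 0.994783; E[X] < 1, so R_4(10) > 2022.


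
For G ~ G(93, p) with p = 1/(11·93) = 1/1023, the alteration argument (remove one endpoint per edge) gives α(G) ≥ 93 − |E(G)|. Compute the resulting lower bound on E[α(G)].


E[|E(G)|] = C(93, 2)·p = 4278 · (1/1023) = 46/11.
E[α(G)] ≥ n − E[|E(G)|] = 93 − 46/11 = 977/11.
Numerically: ≈ 88.818.
(This is only a lower bound; the true E[α(G)] may be larger.)

E[α(G)] ≥ 977/11 ≈ 88.818.


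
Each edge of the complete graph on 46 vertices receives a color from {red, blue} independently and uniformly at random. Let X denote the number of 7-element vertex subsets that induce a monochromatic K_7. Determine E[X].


Let X = Σ_S X_S over the C(46, 7) = 53524680 subsets S of size 7, where X_S = 1 if the K_7 on S is monochromatic.
For a fixed S, the K_7 on S has C(7, 2) = 21 edges. P[all 21 edges red] = (1/2)^21, and likewise for blue, so P[monochromatic] = 2·(1/2)^21 = 2^{1 − 21} = 1/1048576.
By linearity: E[X] = C(46, 7) · 2^{1 − 21} = 53524680 · 1/1048576 = 6690585/131072.
Numerically: E[X] ≈ 51.04511.

E[X] = C(46,7)·2^(1−C(7,2)) = 6690585/131072 ≈ 51.04511.


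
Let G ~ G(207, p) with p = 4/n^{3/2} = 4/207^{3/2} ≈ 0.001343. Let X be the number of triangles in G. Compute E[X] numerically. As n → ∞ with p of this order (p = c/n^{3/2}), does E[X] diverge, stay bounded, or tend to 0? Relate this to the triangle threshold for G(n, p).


Number of potential triangles: C(207, 3) = 1456935.
Each occurs with probability p³ ≈ (0.001343)³ ≈ 2.422777e-09.
By linearity: E[X] = C(207, 3)·p³ ≈ 1456935 · 2.422777e-09 ≈ 0.0035.
Since α = 3/2 > 1, p = c/n^{3/2} = o(1/n) is below the triangle threshold p ~ 1/n. Asymptotically E[X] ~ (c³/6)·n^{3(1−α)} = (4³/6)·n^{-1.5} → 0, so by Markov's inequality G has no triangles w.h.p.

E[X] ≈ 0.0035; in regime p = Θ(1/n^{3/2}) E[X] tends to 0 (below the triangle threshold p ~ 1/n).


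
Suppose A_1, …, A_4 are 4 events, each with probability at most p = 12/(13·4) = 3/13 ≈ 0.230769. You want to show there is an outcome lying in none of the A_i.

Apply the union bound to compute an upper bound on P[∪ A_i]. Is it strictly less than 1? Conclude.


Union bound: P[∪_{i=1}^{4} A_i] ≤ Σ_i P[A_i] ≤ 4·p = 4·(3/13) = 12/13.
Numerically: 12/13 ≈ 0.923077.
Is 12/13 < 1? YES.
Since P[∪ A_i] ≤ 12/13 < 1, the complement has P[∩ A_i^c] ≥ 1 − 12/13 = 1/13 > 0, so some outcome avoids every A_i.

4·p = 12/13 ≈ 0.923077; existence CERTIFIED by the union bound.


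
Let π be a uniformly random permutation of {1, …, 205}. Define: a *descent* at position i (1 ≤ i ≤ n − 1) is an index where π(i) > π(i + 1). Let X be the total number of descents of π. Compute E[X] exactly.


Write X = Σ X_I over i = 1, …, 204, with X_I the indicator of one descent.
There are 204 indicators.
For each fixed i, the pair (π(i), π(i+1)) is a uniformly random ordered pair of distinct values from {1, …, 205}; by symmetry P[π(i) > π(i+1)] = 1/2.
By linearity: E[X] = 204 · (1/2) = (205 − 1) · (1/2) = 102 ≈ 102.0000.

E[X] = 102 = 102.0000.


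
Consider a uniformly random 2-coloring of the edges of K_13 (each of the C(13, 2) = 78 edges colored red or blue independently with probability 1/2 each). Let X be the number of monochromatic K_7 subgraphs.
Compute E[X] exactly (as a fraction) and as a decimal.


Let X = Σ_S X_S over the C(13, 7) = 1716 subsets S of size 7, where X_S = 1 if the K_7 on S is monochromatic.
For a fixed S, the K_7 on S has C(7, 2) = 21 edges. P[all 21 edges red] = (1/2)^21, and likewise for blue, so P[monochromatic] = 2·(1/2)^21 = 2^{1 − 21} = 1/1048576.
By linearity: E[X] = C(13, 7) · 2^{1 − 21} = 1716 · 1/1048576 = 429/262144.
Numerically: E[X] ≈ 0.001637.

E[X] = C(13,7)·2^(1−C(7,2)) = 429/262144 ≈ 0.001637.


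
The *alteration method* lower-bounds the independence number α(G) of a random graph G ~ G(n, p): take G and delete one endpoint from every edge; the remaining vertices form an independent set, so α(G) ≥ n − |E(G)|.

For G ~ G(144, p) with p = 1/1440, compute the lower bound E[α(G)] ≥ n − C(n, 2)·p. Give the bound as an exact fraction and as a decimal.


E[|E(G)|] = C(144, 2)·p = 10296 · (1/1440) = 143/20.
E[α(G)] ≥ n − E[|E(G)|] = 144 − 143/20 = 2737/20.
Numerically: ≈ 136.850.
(This is only a lower bound; the true E[α(G)] may be larger.)

E[α(G)] ≥ 2737/20 ≈ 136.850.


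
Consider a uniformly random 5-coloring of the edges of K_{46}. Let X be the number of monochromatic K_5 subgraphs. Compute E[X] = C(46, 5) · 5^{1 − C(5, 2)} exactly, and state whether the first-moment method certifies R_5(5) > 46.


E[X] = C(46, 5) · 5^{1 − 10} = 1370754 · 5^{−9} = 1370754/1953125.
As a reduced fraction: E[X] = 1370754/1953125 ≈ 0.701826.
Is E[X] < 1? YES.
Since E[X] < 1, there exists a 5-coloring of K_{46} with no monochromatic K_5; hence R_5(5) > 46.

E[X] = 1370754/1953125 ≈ 0.701826; E[X] < 1, so R_5(5) > 46.


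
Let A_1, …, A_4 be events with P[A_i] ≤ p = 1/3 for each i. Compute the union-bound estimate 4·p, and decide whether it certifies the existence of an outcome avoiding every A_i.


Union bound: P[∪_{i=1}^{4} A_i] ≤ Σ_i P[A_i] ≤ 4·p = 4·(1/3) = 4/3.
Numerically: 4/3 ≈ 1.3333333.
Is 4/3 < 1? NO.
Since the bound 4/3 is ≥ 1, the union bound is uninformative here; it does NOT by itself certify existence.

4·p = 4/3 ≈ 1.3333333; existence NOT certified by the union bound.


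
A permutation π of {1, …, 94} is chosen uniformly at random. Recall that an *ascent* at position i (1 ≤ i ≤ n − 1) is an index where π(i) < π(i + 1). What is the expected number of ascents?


Write X = Σ X_I over i = 1, …, 93, with X_I the indicator of one ascent.
There are 93 indicators.
For each fixed i, the pair (π(i), π(i+1)) is a uniformly random ordered pair of distinct values from {1, …, 94}; by symmetry P[π(i) < π(i+1)] = 1/2.
By linearity: E[X] = 93 · (1/2) = (94 − 1) · (1/2) = 93/2 ≈ 46.500.

E[X] = 93/2 = 46.500.


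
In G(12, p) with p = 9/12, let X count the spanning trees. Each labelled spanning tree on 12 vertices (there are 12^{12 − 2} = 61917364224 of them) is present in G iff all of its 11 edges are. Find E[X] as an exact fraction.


K_12 has 12^{12 − 2} = 61917364224 labelled spanning trees.
For each such spanning tree H, let X_H = 1 if all 11 edges of H are present in G. Then P[X_H = 1] = p^{11} = (3/4)^{11} = 177147/4194304.
By linearity of expectation: E[X] = Σ_H E[X_H] = 61917364224 · p^{11} = 61917364224 · 177147/4194304 = 10460353203/4.
Numerically: E[X] ≈ 2.61509e+09.

E[X] = 61917364224 · (3/4)^{11} = 10460353203/4 ≈ 2.61509e+09.


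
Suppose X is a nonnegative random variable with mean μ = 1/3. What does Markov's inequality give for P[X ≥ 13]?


μ = E[X] = 1/3, a = 13.
Markov: P[X ≥ 13] ≤ μ/a = (1/3)/13 = 1/39.
Numerically: ≈ 0.02564.
(Since a = 13 > μ = 0.33333, the bound 1/39 is < 1 and informative.)

P[X ≥ 13] ≤ 1/39 ≈ 0.02564.
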